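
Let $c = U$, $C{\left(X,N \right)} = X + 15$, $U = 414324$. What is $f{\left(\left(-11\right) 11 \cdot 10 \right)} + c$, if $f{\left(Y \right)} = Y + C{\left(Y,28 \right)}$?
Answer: $411919$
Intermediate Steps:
$C{\left(X,N \right)} = 15 + X$
$c = 414324$
$f{\left(Y \right)} = 15 + 2 Y$ ($f{\left(Y \right)} = Y + \left(15 + Y\right) = 15 + 2 Y$)
$f{\left(\left(-11\right) 11 \cdot 10 \right)} + c = \left(15 + 2 \left(-11\right) 11 \cdot 10\right) + 414324 = \left(15 + 2 \left(\left(-121\right) 10\right)\right) + 414324 = \left(15 + 2 \left(-1210\right)\right) + 414324 = \left(15 - 2420\right) + 414324 = -2405 + 414324 = 411919$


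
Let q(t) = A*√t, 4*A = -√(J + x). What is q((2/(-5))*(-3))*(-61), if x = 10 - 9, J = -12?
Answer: 61*I*√330/20 ≈ 55.406*I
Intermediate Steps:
x = 1
A = -I*√11/4 (A = (-√(-12 + 1))/4 = (-√(-11))/4 = (-I*√11)/4 = -I*√11/4 ≈ -0.82916*I)
q(t) = -I*√11*√t/4 (q(t) = (-I*√11/4)*√t = -I*√11*√t/4)
q((2/(-5))*(-3))*(-61) = -I*√11*√((2/(-5))*(-3))/4*(-61) = -I*√11*√(-⅕*2*(-3))/4*(-61) = -I*√11*√(-⅖*(-3))/4*(-61) = -I*√11*√(6/5)/4*(-61) = -I*√11*√30/5/4*(-61) = -I*√330/20*(-61) = 61*I*√330/20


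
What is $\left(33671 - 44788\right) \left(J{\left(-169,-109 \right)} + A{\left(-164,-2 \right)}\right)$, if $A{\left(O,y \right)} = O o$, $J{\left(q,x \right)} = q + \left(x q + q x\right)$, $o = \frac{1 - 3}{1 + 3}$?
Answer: $-408605335$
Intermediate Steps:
$o = - \frac{1}{2}$ ($o = - \frac{2}{4} = \left(-2\right) \frac{1}{4} = - \frac{1}{2} \approx -0.5$)
$J{\left(q,x \right)} = q + 2 q x$ ($J{\left(q,x \right)} = q + \left(q x + q x\right) = q + 2 q x$)
$A{\left(O,y \right)} = - \frac{O}{2}$ ($A{\left(O,y \right)} = O \left(- \frac{1}{2}\right) = - \frac{O}{2}$)
$\left(33671 - 44788\right) \left(J{\left(-169,-109 \right)} + A{\left(-164,-2 \right)}\right) = \left(33671 - 44788\right) \left(- 169 \left(1 + 2 \left(-109\right)\right) - -82\right) = - 11117 \left(- 169 \left(1 - 218\right) + 82\right) = - 11117 \left(\left(-169\right) \left(-217\right) + 82\right) = - 11117 \left(36673 + 82\right) = \left(-11117\right) 36755 = -408605335$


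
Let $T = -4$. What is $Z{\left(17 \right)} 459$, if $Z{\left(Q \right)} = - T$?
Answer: $1836$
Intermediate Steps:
$Z{\left(Q \right)} = 4$ ($Z{\left(Q \right)} = \left(-1\right) \left(-4\right) = 4$)
$Z{\left(17 \right)} 459 = 4 \cdot 459 = 1836$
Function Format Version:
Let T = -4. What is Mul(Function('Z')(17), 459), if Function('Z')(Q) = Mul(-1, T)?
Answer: 1836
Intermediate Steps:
Function('Z')(Q) = 4 (Function('Z')(Q) = Mul(-1, -4) = 4)
Mul(Function('Z')(17), 459) = Mul(4, 459) = 1836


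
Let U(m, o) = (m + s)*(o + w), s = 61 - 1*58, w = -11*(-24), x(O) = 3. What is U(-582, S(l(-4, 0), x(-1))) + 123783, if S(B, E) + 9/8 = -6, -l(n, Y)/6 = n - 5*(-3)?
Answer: -199581/8 ≈ -24948.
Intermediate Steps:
l(n, Y) = -90 - 6*n (l(n, Y) = -6*(n - 5*(-3)) = -6*(n + 15) = -6*(15 + n) = -90 - 6*n)
w = 264
S(B, E) = -57/8 (S(B, E) = -9/8 - 6 = -57/8)
s = 3 (s = 61 - 58 = 3)
U(m, o) = (3 + m)*(264 + o) (U(m, o) = (m + 3)*(o + 264) = (3 + m)*(264 + o))
U(-582, S(l(-4, 0), x(-1))) + 123783 = (792 + 3*(-57/8) + 264*(-582) - 582*(-57/8)) + 123783 = (792 - 171/8 - 153648 + 16587/4) + 123783 = -1189845/8 + 123783 = -199581/8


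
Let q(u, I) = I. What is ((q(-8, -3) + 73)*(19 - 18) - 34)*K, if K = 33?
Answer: 1188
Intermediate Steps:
((q(-8, -3) + 73)*(19 - 18) - 34)*K = ((-3 + 73)*(19 - 18) - 34)*33 = (70*1 - 34)*33 = (70 - 34)*33 = 36*33 = 1188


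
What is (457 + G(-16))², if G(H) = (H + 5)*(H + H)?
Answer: 654481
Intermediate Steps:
G(H) = 2*H*(5 + H) (G(H) = (5 + H)*(2*H) = 2*H*(5 + H))
(457 + G(-16))² = (457 + 2*(-16)*(5 - 16))² = (457 + 2*(-16)*(-11))² = (457 + 352)² = 809² = 654481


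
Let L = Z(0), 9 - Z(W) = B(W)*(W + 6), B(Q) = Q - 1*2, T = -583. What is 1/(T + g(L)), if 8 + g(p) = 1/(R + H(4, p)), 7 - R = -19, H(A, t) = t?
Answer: -47/27776 ≈ -0.0016921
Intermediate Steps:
R = 26 (R = 7 - 1*(-19) = 7 + 19 = 26)
B(Q) = -2 + Q (B(Q) = Q - 2 = -2 + Q)
Z(W) = 9 - (-2 + W)*(6 + W) (Z(W) = 9 - (-2 + W)*(W + 6) = 9 - (-2 + W)*(6 + W))
L = 21 (L = 21 - 1*0² - 4*0 = 21 - 1*0 + 0 = 21 + 0 + 0 = 21)
g(p) = -8 + 1/(26 + p)
1/(T + g(L)) = 1/(-583 + (-207 - 8*21)/(26 + 21)) = 1/(-583 + (-207 - 168)/47) = 1/(-583 + (1/47)*(-375)) = 1/(-583 - 375/47) = 1/(-27776/47) = -47/27776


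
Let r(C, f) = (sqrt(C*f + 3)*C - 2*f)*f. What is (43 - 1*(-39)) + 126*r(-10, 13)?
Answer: -42506 - 16380*I*sqrt(127) ≈ -42506.0 - 1.8459e+5*I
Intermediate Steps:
r(C, f) = f*(-2*f + C*sqrt(3 + C*f)) (r(C, f) = (sqrt(3 + C*f)*C - 2*f)*f = (C*sqrt(3 + C*f) - 2*f)*f = (-2*f + C*sqrt(3 + C*f))*f = f*(-2*f + C*sqrt(3 + C*f)))
(43 - 1*(-39)) + 126*r(-10, 13) = (43 - 1*(-39)) + 126*(13*(-2*13 - 10*sqrt(3 - 10*13))) = (43 + 39) + 126*(13*(-26 - 10*sqrt(3 - 130))) = 82 + 126*(13*(-26 - 10*I*sqrt(127))) = 82 + 126*(-338 - 130*I*sqrt(127)) = 82 + (-42588 - 16380*I*sqrt(127)) = -42506 - 16380*I*sqrt(127)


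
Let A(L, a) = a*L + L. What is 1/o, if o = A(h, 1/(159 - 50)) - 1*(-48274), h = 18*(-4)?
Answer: 109/5253946 ≈ 2.0746e-5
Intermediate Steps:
h = -72
A(L, a) = L + L*a (A(L, a) = L*a + L = L + L*a)
o = 5253946/109 (o = -72*(1 + 1/(159 - 50)) - 1*(-48274) = -72*(1 + 1/109) + 48274 = -72*110/109 + 48274 = -7920/109 + 48274 = 5253946/109 ≈ 48201.)
1/o = 1/(5253946/109) = 109/5253946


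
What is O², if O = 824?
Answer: 678976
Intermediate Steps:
O² = 824² = 678976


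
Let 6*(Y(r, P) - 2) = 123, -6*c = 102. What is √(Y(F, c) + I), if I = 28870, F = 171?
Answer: √115570/2 ≈ 169.98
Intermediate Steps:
c = -17 (c = -⅙*102 = -17)
Y(r, P) = 45/2 (Y(r, P) = 2 + (⅙)*123 = 2 + 41/2 = 45/2)
√(Y(F, c) + I) = √(45/2 + 28870) = √(57785/2) = √115570/2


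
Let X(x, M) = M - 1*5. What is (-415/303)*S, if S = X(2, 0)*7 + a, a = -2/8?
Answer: 19505/404 ≈ 48.280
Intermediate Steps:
a = -¼ (a = -2*⅛ = -¼ ≈ -0.25000)
X(x, M) = -5 + M (X(x, M) = M - 5 = -5 + M)
S = -141/4 (S = (-5 + 0)*7 - ¼ = -5*7 - ¼ = -35 - ¼ = -141/4 ≈ -35.250)
(-415/303)*S = -415/303*(-141/4) = 19505/404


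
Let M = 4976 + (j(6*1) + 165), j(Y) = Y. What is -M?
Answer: -5147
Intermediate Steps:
M = 5147 (M = 4976 + (6*1 + 165) = 4976 + (6 + 165) = 4976 + 171 = 5147)
-M = -1*5147 = -5147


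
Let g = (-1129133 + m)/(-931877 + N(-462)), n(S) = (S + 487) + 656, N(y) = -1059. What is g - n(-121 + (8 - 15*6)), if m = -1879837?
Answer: -436975435/466468 ≈ -936.77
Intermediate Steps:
n(S) = 1143 + S (n(S) = (487 + S) + 656 = 1143 + S)
g = 1504485/466468 (g = (-1129133 - 1879837)/(-931877 - 1059) = -3008970/(-932936) = -3008970*(-1/932936) = 1504485/466468 ≈ 3.2253)
g - n(-121 + (8 - 15*6)) = 1504485/466468 - (1143 + (-121 + (8 - 15*6))) = 1504485/466468 - (1143 + (-121 + (8 - 90))) = 1504485/466468 - (1143 + (-121 - 82)) = 1504485/466468 - (1143 - 203) = 1504485/466468 - 1*940 = 1504485/466468 - 940 = -436975435/466468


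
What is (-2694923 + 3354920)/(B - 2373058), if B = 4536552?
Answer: 659997/2163494 ≈ 0.30506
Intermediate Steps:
(-2694923 + 3354920)/(B - 2373058) = (-2694923 + 3354920)/(4536552 - 2373058) = 659997/2163494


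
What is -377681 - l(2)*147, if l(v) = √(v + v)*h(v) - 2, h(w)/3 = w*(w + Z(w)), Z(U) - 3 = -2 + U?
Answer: -386207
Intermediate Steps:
Z(U) = 1 + U (Z(U) = 3 + (-2 + U) = 1 + U)
h(w) = 3*w*(1 + 2*w) (h(w) = 3*(w*(w + (1 + w))) = 3*(w*(1 + 2*w)) = 3*w*(1 + 2*w))
l(v) = -2 + 3*√2*v^(3/2)*(1 + 2*v) (l(v) = √(v + v)*(3*v*(1 + 2*v)) - 2 = √(2*v)*(3*v*(1 + 2*v)) - 2 = (√2*√v)*(3*v*(1 + 2*v)) - 2 = 3*√2*v^(3/2)*(1 + 2*v) - 2 = -2 + 3*√2*v^(3/2)*(1 + 2*v))
-377681 - l(2)*147 = -377681 - (-2 + √2*2^(3/2)*(3 + 6*2))*147 = -377681 - (-2 + √2*(2*√2)*(3 + 12))*147 = -377681 - (-2 + √2*(2*√2)*15)*147 = -377681 - (-2 + 60)*147 = -377681 - 58*147 = -377681 - 1*8526 = -377681 - 8526 = -386207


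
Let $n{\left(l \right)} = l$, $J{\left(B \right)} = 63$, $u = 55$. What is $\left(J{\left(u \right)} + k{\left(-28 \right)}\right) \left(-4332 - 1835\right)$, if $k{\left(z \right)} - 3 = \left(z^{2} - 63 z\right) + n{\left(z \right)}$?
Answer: $-15947862$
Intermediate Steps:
$k{\left(z \right)} = 3 + z^{2} - 62 z$ ($k{\left(z \right)} = 3 + \left(\left(z^{2} - 63 z\right) + z\right) = 3 + \left(z^{2} - 62 z\right) = 3 + z^{2} - 62 z$)
$\left(J{\left(u \right)} + k{\left(-28 \right)}\right) \left(-4332 - 1835\right) = \left(63 + \left(3 + \left(-28\right)^{2} - -1736\right)\right) \left(-4332 - 1835\right) = \left(63 + \left(3 + 784 + 1736\right)\right) \left(-6167\right) = \left(63 + 2523\right) \left(-6167\right) = 2586 \left(-6167\right) = -15947862$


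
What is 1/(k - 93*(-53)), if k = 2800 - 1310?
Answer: 1/6419 ≈ 0.00015579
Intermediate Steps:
k = 1490
1/(k - 93*(-53)) = 1/(1490 - 93*(-53)) = 1/(1490 + 4929) = 1/6419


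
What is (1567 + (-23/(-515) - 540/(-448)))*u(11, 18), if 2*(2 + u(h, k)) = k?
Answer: 90456661/8240 ≈ 10978.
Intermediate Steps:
u(h, k) = -2 + k/2
(1567 + (-23/(-515) - 540/(-448)))*u(11, 18) = (1567 + (-23/(-515) - 540/(-448)))*(-2 + (1/2)*18) = (1567 + (-23*(-1/515) - 540*(-1/448)))*(-2 + 9) = (1567 + (23/515 + 135/112))*7 = (1567 + 72101/57680)*7 = (90456661/57680)*7 = 90456661/8240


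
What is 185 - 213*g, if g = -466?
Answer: 99443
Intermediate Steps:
185 - 213*g = 185 - 213*(-466) = 185 + 99258 = 99443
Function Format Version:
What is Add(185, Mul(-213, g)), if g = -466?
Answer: 99443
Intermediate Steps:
Add(185, Mul(-213, g)) = Add(185, Mul(-213, -466)) = Add(185, 99258) = 99443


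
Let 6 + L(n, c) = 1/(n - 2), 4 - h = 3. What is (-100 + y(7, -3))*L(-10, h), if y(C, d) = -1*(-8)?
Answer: 1679/3 ≈ 559.67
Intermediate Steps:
h = 1 (h = 4 - 1*3 = 4 - 3 = 1)
y(C, d) = 8
L(n, c) = -6 + 1/(-2 + n) (L(n, c) = -6 + 1/(n - 2) = -6 + 1/(-2 + n))
(-100 + y(7, -3))*L(-10, h) = (-100 + 8)*((13 - 6*(-10))/(-2 - 10)) = -92*(13 + 60)/(-12) = -(-23)*73/3 = -92*(-73/12) = 1679/3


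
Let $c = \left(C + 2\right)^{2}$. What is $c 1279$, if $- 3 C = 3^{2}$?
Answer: $1279$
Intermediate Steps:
$C = -3$ ($C = - \frac{3^{2}}{3} = \left(- \frac{1}{3}\right) 9 = -3$)
$c = 1$ ($c = \left(-3 + 2\right)^{2} = \left(-1\right)^{2} = 1$)
$c 1279 = 1 \cdot 1279 = 1279$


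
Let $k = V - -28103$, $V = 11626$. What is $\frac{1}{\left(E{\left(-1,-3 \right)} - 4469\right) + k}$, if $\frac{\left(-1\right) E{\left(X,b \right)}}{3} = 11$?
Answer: $\frac{1}{35227} \approx 2.8387 \cdot 10^{-5}$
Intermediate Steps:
$E{\left(X,b \right)} = -33$ ($E{\left(X,b \right)} = \left(-3\right) 11 = -33$)
$k = 39729$ ($k = 11626 - -28103 = 11626 + 28103 = 39729$)
$\frac{1}{\left(E{\left(-1,-3 \right)} - 4469\right) + k} = \frac{1}{\left(-33 - 4469\right) + 39729} = \frac{1}{-4502 + 39729} = \frac{1}{35227}$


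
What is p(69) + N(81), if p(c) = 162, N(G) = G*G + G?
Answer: 6804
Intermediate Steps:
N(G) = G + G**2 (N(G) = G**2 + G = G + G**2)
p(69) + N(81) = 162 + 81*(1 + 81) = 162 + 81*82 = 162 + 6642 = 6804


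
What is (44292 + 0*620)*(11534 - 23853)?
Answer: -545633148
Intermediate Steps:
(44292 + 0*620)*(11534 - 23853) = (44292 + 0)*(-12319) = 44292*(-12319) = -545633148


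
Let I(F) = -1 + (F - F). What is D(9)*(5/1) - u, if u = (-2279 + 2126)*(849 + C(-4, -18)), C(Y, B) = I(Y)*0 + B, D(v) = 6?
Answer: 127173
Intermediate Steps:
I(F) = -1 (I(F) = -1 + 0 = -1)
C(Y, B) = B (C(Y, B) = -1*0 + B = 0 + B = B)
u = -127143 (u = (-2279 + 2126)*(849 - 18) = -153*831 = -127143)
D(9)*(5/1) - u = 6*(5/1) - 1*(-127143) = 6*(5*1) + 127143 = 6*5 + 127143 = 30 + 127143 = 127173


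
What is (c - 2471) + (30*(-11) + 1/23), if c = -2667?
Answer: -125763/23 ≈ -5468.0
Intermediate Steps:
(c - 2471) + (30*(-11) + 1/23) = (-2667 - 2471) + (30*(-11) + 1/23) = -5138 + (-330 + 1/23) = -5138 - 7589/23 = -125763/23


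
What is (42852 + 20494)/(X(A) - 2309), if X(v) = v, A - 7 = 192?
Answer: -31673/1055 ≈ -30.022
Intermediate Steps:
A = 199 (A = 7 + 192 = 199)
(42852 + 20494)/(X(A) - 2309) = (42852 + 20494)/(199 - 2309) = 63346/(-2110) = 63346*(-1/2110) = -31673/1055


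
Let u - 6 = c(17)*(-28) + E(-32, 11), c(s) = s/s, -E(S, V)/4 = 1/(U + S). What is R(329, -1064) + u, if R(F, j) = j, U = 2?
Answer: -16288/15 ≈ -1085.9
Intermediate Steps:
E(S, V) = -4/(2 + S)
c(s) = 1
u = -328/15 (u = 6 + (1*(-28) - 4/(2 - 32)) = 6 + (-28 - 4/(-30)) = 6 + (-28 - 4*(-1/30)) = 6 + (-28 + 2/15) = 6 - 418/15 = -328/15 ≈ -21.867)
R(329, -1064) + u = -1064 - 328/15 = -16288/15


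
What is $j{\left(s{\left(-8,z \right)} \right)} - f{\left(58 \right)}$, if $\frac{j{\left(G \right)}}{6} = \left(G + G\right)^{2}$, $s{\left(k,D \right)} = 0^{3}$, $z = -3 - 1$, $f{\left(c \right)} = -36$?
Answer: $36$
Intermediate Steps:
$z = -4$ ($z = -3 - 1 = -4$)
$s{\left(k,D \right)} = 0$
$j{\left(G \right)} = 24 G^{2}$ ($j{\left(G \right)} = 6 \left(G + G\right)^{2} = 6 \left(2 G\right)^{2} = 6 \cdot 4 G^{2} = 24 G^{2}$)
$j{\left(s{\left(-8,z \right)} \right)} - f{\left(58 \right)} = 24 \cdot 0^{2} - -36 = 24 \cdot 0 + 36 = 0 + 36 = 36$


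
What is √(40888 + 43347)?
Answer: √84235 ≈ 290.23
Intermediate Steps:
√(40888 + 43347) = √84235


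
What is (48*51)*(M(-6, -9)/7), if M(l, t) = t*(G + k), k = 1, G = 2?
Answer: -66096/7 ≈ -9442.3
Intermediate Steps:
M(l, t) = 3*t (M(l, t) = t*(2 + 1) = t*3 = 3*t)
(48*51)*(M(-6, -9)/7) = (48*51)*((3*(-9))/7) = 2448*(-27*⅐) = 2448*(-27/7) = -66096/7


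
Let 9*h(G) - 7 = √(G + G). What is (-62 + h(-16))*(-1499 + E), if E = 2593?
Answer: -602794/9 + 4376*I*√2/9 ≈ -66977.0 + 687.62*I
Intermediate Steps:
h(G) = 7/9 + √2*√G/9 (h(G) = 7/9 + √(G + G)/9 = 7/9 + √(2*G)/9 = 7/9 + (√2*√G)/9 = 7/9 + √2*√G/9)
(-62 + h(-16))*(-1499 + E) = (-62 + (7/9 + √2*√(-16)/9))*(-1499 + 2593) = (-62 + (7/9 + √2*(4*I)/9))*1094 = (-62 + (7/9 + 4*I*√2/9))*1094 = (-551/9 + 4*I*√2/9)*1094 = -602794/9 + 4376*I*√2/9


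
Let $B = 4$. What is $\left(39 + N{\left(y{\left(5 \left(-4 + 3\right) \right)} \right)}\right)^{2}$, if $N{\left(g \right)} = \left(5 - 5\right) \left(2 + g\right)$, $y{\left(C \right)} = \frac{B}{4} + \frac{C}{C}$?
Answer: $1521$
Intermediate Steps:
$y{\left(C \right)} = 2$ ($y{\left(C \right)} = \frac{4}{4} + \frac{C}{C} = 4 \cdot \frac{1}{4} + 1 = 1 + 1 = 2$)
$N{\left(g \right)} = 0$ ($N{\left(g \right)} = 0 \left(2 + g\right) = 0$)
$\left(39 + N{\left(y{\left(5 \left(-4 + 3\right) \right)} \right)}\right)^{2} = \left(39 + 0\right)^{2} = 39^{2} = 1521$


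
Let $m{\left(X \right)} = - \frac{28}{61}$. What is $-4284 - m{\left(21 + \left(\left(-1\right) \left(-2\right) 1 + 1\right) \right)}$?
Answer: $- \frac{261296}{61} \approx -4283.5$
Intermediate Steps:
$m{\left(X \right)} = - \frac{28}{61}$ ($m{\left(X \right)} = \left(-28\right) \frac{1}{61} = - \frac{28}{61}$)
$-4284 - m{\left(21 + \left(\left(-1\right) \left(-2\right) 1 + 1\right) \right)} = -4284 - - \frac{28}{61} = -4284 + \frac{28}{61} = - \frac{261296}{61}$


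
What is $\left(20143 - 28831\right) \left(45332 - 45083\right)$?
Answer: $-2163312$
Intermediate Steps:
$\left(20143 - 28831\right) \left(45332 - 45083\right) = \left(-8688\right) 249 = -2163312$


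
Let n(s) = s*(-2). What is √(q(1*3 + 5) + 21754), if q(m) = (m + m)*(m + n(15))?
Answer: 3*√2378 ≈ 146.29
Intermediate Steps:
n(s) = -2*s
q(m) = 2*m*(-30 + m) (q(m) = (m + m)*(m - 2*15) = (2*m)*(m - 30) = (2*m)*(-30 + m) = 2*m*(-30 + m))
√(q(1*3 + 5) + 21754) = √(2*(1*3 + 5)*(-30 + (1*3 + 5)) + 21754) = √(2*(3 + 5)*(-30 + (3 + 5)) + 21754) = √(2*8*(-30 + 8) + 21754) = √(2*8*(-22) + 21754) = √(-352 + 21754) = √21402 = 3*√2378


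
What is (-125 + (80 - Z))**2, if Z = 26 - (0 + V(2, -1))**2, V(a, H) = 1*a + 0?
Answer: 4489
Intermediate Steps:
V(a, H) = a (V(a, H) = a + 0 = a)
Z = 22 (Z = 26 - (0 + 2)**2 = 26 - 1*2**2 = 26 - 1*4 = 26 - 4 = 22)
(-125 + (80 - Z))**2 = (-125 + (80 - 1*22))**2 = (-125 + (80 - 22))**2 = (-125 + 58)**2 = (-67)**2 = 4489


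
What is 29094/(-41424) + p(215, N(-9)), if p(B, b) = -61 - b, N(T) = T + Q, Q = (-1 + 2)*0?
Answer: -363857/6904 ≈ -52.702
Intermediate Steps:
Q = 0 (Q = 1*0 = 0)
N(T) = T (N(T) = T + 0 = T)
29094/(-41424) + p(215, N(-9)) = 29094/(-41424) + (-61 - 1*(-9)) = 29094*(-1/41424) + (-61 + 9) = -4849/6904 - 52 = -363857/6904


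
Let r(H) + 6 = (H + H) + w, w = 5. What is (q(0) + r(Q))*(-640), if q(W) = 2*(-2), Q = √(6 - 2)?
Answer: 640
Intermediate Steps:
Q = 2 (Q = √4 = 2)
q(W) = -4
r(H) = -1 + 2*H (r(H) = -6 + ((H + H) + 5) = -6 + (2*H + 5) = -6 + (5 + 2*H) = -1 + 2*H)
(q(0) + r(Q))*(-640) = (-4 + (-1 + 2*2))*(-640) = (-4 + (-1 + 4))*(-640) = (-4 + 3)*(-640) = -1*(-640) = 640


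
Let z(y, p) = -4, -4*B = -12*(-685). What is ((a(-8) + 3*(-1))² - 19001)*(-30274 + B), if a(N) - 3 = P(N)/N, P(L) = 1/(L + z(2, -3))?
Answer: 5661235127735/9216 ≈ 6.1428e+8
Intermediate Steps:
B = -2055 (B = -(-3)*(-685) = -¼*8220 = -2055)
P(L) = 1/(-4 + L) (P(L) = 1/(L - 4) = 1/(-4 + L))
a(N) = 3 + 1/(N*(-4 + N)) (a(N) = 3 + 1/((-4 + N)*N) = 3 + 1/(N*(-4 + N)))
((a(-8) + 3*(-1))² - 19001)*(-30274 + B) = (((3 + 1/((-8)*(-4 - 8))) + 3*(-1))² - 19001)*(-30274 - 2055) = (((3 - ⅛/(-12)) - 3)² - 19001)*(-32329) = (((3 - ⅛*(-1/12)) - 3)² - 19001)*(-32329) = (((3 + 1/96) - 3)² - 19001)*(-32329) = ((289/96 - 3)² - 19001)*(-32329) = ((1/96)² - 19001)*(-32329) = (1/9216 - 19001)*(-32329) = -175113215/9216*(-32329) = 5661235127735/9216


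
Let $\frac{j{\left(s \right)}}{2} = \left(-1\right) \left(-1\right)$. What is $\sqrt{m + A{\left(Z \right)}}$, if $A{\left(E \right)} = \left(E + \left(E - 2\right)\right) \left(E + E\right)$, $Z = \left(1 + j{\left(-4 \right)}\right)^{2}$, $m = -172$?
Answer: $2 \sqrt{29} \approx 10.77$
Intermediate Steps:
$j{\left(s \right)} = 2$ ($j{\left(s \right)} = 2 \left(\left(-1\right) \left(-1\right)\right) = 2 \cdot 1 = 2$)
$Z = 9$ ($Z = \left(1 + 2\right)^{2} = 3^{2} = 9$)
$A{\left(E \right)} = 2 E \left(-2 + 2 E\right)$ ($A{\left(E \right)} = \left(E + \left(-2 + E\right)\right) 2 E = \left(-2 + 2 E\right) 2 E = 2 E \left(-2 + 2 E\right)$)
$\sqrt{m + A{\left(Z \right)}} = \sqrt{-172 + 4 \cdot 9 \left(-1 + 9\right)} = \sqrt{-172 + 4 \cdot 9 \cdot 8} = \sqrt{-172 + 288} = \sqrt{116} = 2 \sqrt{29}$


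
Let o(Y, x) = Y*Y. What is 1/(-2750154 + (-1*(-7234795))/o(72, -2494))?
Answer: -5184/14249563541 ≈ -3.6380e-7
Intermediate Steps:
o(Y, x) = Y**2
1/(-2750154 + (-1*(-7234795))/o(72, -2494)) = 1/(-2750154 + (-1*(-7234795))/(72**2)) = 1/(-2750154 + 7234795/5184) = 1/(-14249563541/5184) = -5184/14249563541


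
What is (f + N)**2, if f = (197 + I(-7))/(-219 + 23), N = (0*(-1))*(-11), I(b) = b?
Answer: 9025/9604 ≈ 0.93971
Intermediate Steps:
N = 0 (N = 0*(-11) = 0)
f = -95/98 (f = (197 - 7)/(-219 + 23) = 190/(-196) = 190*(-1/196) = -95/98 ≈ -0.96939)
(f + N)**2 = (-95/98 + 0)**2 = (-95/98)**2 = 9025/9604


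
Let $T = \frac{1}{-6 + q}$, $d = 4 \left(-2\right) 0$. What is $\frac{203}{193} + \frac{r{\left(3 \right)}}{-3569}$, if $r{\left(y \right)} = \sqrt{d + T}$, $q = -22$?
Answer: $\frac{203}{193} - \frac{i \sqrt{7}}{49966} \approx 1.0518 - 5.2951 \cdot 10^{-5} i$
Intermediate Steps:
$d = 0$ ($d = \left(-8\right) 0 = 0$)
$T = - \frac{1}{28}$ ($T = \frac{1}{-6 - 22} = \frac{1}{-28} = - \frac{1}{28} \approx -0.035714$)
$r{\left(y \right)} = \frac{i \sqrt{7}}{14}$ ($r{\left(y \right)} = \sqrt{0 - \frac{1}{28}} = \sqrt{- \frac{1}{28}} = \frac{i \sqrt{7}}{14}$)
$\frac{203}{193} + \frac{r{\left(3 \right)}}{-3569} = \frac{203}{193} + \frac{\frac{1}{14} i \sqrt{7}}{-3569} = 203 \cdot \frac{1}{193} + \frac{i \sqrt{7}}{14} \left(- \frac{1}{3569}\right) = \frac{203}{193} - \frac{i \sqrt{7}}{49966}$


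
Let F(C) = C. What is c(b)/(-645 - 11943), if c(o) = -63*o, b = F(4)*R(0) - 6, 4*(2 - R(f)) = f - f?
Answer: 21/2098 ≈ 0.010010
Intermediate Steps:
R(f) = 2 (R(f) = 2 - (f - f)/4 = 2 - ¼*0 = 2 + 0 = 2)
b = 2 (b = 4*2 - 6 = 8 - 6 = 2)
c(b)/(-645 - 11943) = (-63*2)/(-645 - 11943) = -126/(-12588) = -126*(-1/12588) = 21/2098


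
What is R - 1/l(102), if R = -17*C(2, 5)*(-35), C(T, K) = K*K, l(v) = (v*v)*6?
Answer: 928556999/62424 ≈ 14875.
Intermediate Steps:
l(v) = 6*v² (l(v) = v²*6 = 6*v²)
C(T, K) = K²
R = 14875 (R = -17*5²*(-35) = -17*25*(-35) = -425*(-35) = 14875)
R - 1/l(102) = 14875 - 1/(6*102²) = 14875 - 1/(6*10404) = 14875 - 1/62424 = 928556999/62424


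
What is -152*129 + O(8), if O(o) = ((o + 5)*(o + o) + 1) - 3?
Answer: -19402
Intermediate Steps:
O(o) = -2 + 2*o*(5 + o) (O(o) = ((5 + o)*(2*o) + 1) - 3 = (2*o*(5 + o) + 1) - 3 = (1 + 2*o*(5 + o)) - 3 = -2 + 2*o*(5 + o))
-152*129 + O(8) = -152*129 + (-2 + 2*8² + 10*8) = -19608 + (-2 + 2*64 + 80) = -19608 + (-2 + 128 + 80) = -19608 + 206 = -19402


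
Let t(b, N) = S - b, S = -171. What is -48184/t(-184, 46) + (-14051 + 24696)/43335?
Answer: -417583051/112671 ≈ -3706.2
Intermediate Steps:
t(b, N) = -171 - b
-48184/t(-184, 46) + (-14051 + 24696)/43335 = -48184/(-171 - 1*(-184)) + (-14051 + 24696)/43335 = -48184/(-171 + 184) + 10645*(1/43335) = -48184/13 + 2129/8667 = -417583051/112671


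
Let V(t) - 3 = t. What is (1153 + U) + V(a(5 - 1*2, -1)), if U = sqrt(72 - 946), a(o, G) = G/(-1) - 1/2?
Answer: 2313/2 + I*sqrt(874) ≈ 1156.5 + 29.563*I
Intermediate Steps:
a(o, G) = -1/2 - G (a(o, G) = G*(-1) - 1*1/2 = -G - 1/2 = -1/2 - G)
V(t) = 3 + t
U = I*sqrt(874) (U = sqrt(-874) = I*sqrt(874) ≈ 29.563*I)
(1153 + U) + V(a(5 - 1*2, -1)) = (1153 + I*sqrt(874)) + (3 + (-1/2 - 1*(-1))) = (1153 + I*sqrt(874)) + (3 + (-1/2 + 1)) = (1153 + I*sqrt(874)) + (3 + 1/2) = (1153 + I*sqrt(874)) + 7/2 = 2313/2 + I*sqrt(874)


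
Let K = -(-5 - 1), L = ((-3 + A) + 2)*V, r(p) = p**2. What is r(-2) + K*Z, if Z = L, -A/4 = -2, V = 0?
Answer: 4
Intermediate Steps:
A = 8 (A = -4*(-2) = 8)
L = 0 (L = ((-3 + 8) + 2)*0 = (5 + 2)*0 = 7*0 = 0)
K = 6 (K = -1*(-6) = 6)
Z = 0
r(-2) + K*Z = (-2)**2 + 6*0 = 4 + 0 = 4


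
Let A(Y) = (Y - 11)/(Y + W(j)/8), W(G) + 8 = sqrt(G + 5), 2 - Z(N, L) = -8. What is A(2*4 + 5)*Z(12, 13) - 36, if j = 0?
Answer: -316236/9211 - 160*sqrt(5)/9211 ≈ -34.371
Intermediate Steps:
Z(N, L) = 10 (Z(N, L) = 2 - 1*(-8) = 2 + 8 = 10)
W(G) = -8 + sqrt(5 + G) (W(G) = -8 + sqrt(G + 5) = -8 + sqrt(5 + G))
A(Y) = (-11 + Y)/(-1 + Y + sqrt(5)/8) (A(Y) = (Y - 11)/(Y + (-8 + sqrt(5 + 0))/8) = (-11 + Y)/(Y + (-8 + sqrt(5))*(1/8)) = (-11 + Y)/(Y + (-1 + sqrt(5)/8)) = (-11 + Y)/(-1 + Y + sqrt(5)/8))
A(2*4 + 5)*Z(12, 13) - 36 = (8*(-11 + (2*4 + 5))/(-8 + sqrt(5) + 8*(2*4 + 5)))*10 - 36 = (8*(-11 + (8 + 5))/(-8 + sqrt(5) + 8*(8 + 5)))*10 - 36 = (8*(-11 + 13)/(-8 + sqrt(5) + 8*13))*10 - 36 = (8*2/(-8 + sqrt(5) + 104))*10 - 36 = (8*2/(96 + sqrt(5)))*10 - 36 = (16/(96 + sqrt(5)))*10 - 36 = 160/(96 + sqrt(5)) - 36 = -36 + 160/(96 + sqrt(5))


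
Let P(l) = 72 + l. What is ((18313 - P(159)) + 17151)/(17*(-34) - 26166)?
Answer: -35233/26744 ≈ -1.3174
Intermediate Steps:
((18313 - P(159)) + 17151)/(17*(-34) - 26166) = ((18313 - (72 + 159)) + 17151)/(17*(-34) - 26166) = ((18313 - 1*231) + 17151)/(-578 - 26166) = ((18313 - 231) + 17151)/(-26744) = (18082 + 17151)*(-1/26744) = 35233*(-1/26744) = -35233/26744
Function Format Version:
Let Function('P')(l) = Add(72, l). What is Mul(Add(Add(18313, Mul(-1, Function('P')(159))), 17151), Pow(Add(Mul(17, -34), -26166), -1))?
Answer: Rational(-35233, 26744) ≈ -1.3174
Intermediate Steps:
Mul(Add(Add(18313, Mul(-1, Function('P')(159))), 17151), Pow(Add(Mul(17, -34), -26166), -1)) = Mul(Add(Add(18313, Mul(-1, Add(72, 159))), 17151), Pow(Add(Mul(17, -34), -26166), -1)) = Mul(Add(Add(18313, Mul(-1, 231)), 17151), Pow(Add(-578, -26166), -1)) = Mul(Add(Add(18313, -231), 17151), Pow(-26744, -1)) = Mul(Add(18082, 17151), Rational(-1, 26744)) = Mul(35233, Rational(-1, 26744)) = Rational(-35233, 26744)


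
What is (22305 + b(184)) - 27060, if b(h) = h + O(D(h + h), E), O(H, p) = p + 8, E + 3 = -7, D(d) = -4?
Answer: -4573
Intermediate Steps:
E = -10 (E = -3 - 7 = -10)
O(H, p) = 8 + p
b(h) = -2 + h (b(h) = h + (8 - 10) = h - 2 = -2 + h)
(22305 + b(184)) - 27060 = (22305 + (-2 + 184)) - 27060 = (22305 + 182) - 27060 = 22487 - 27060 = -4573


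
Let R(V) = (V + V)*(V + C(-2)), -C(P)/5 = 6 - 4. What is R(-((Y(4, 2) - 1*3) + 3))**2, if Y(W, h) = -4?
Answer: 2304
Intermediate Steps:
C(P) = -10 (C(P) = -5*(6 - 4) = -5*2 = -10)
R(V) = 2*V*(-10 + V) (R(V) = (V + V)*(V - 10) = (2*V)*(-10 + V) = 2*V*(-10 + V))
R(-((Y(4, 2) - 1*3) + 3))**2 = (2*(-((-4 - 1*3) + 3))*(-10 - ((-4 - 1*3) + 3)))**2 = (2*(-((-4 - 3) + 3))*(-10 - ((-4 - 3) + 3)))**2 = (2*(-(-7 + 3))*(-10 - (-7 + 3)))**2 = (2*(-1*(-4))*(-10 - 1*(-4)))**2 = (2*4*(-10 + 4))**2 = (2*4*(-6))**2 = (-48)**2 = 2304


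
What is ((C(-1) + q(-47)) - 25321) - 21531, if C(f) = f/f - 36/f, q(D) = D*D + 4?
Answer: -44602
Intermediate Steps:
q(D) = 4 + D² (q(D) = D² + 4 = 4 + D²)
C(f) = 1 - 36/f
((C(-1) + q(-47)) - 25321) - 21531 = (((-36 - 1)/(-1) + (4 + (-47)²)) - 25321) - 21531 = ((-1*(-37) + (4 + 2209)) - 25321) - 21531 = ((37 + 2213) - 25321) - 21531 = (2250 - 25321) - 21531 = -23071 - 21531 = -44602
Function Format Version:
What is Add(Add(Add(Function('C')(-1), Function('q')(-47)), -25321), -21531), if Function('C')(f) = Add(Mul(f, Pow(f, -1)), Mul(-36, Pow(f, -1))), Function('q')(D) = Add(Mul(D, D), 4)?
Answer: -44602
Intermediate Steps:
Function('q')(D) = Add(4, Pow(D, 2)) (Function('q')(D) = Add(Pow(D, 2), 4) = Add(4, Pow(D, 2)))
Function('C')(f) = Add(1, Mul(-36, Pow(f, -1)))
Add(Add(Add(Function('C')(-1), Function('q')(-47)), -25321), -21531) = Add(Add(Add(Mul(Pow(-1, -1), Add(-36, -1)), Add(4, Pow(-47, 2))), -25321), -21531) = Add(Add(Add(Mul(-1, -37), Add(4, 2209)), -25321), -21531) = Add(Add(Add(37, 2213), -25321), -21531) = Add(Add(2250, -25321), -21531) = Add(-23071, -21531) = -44602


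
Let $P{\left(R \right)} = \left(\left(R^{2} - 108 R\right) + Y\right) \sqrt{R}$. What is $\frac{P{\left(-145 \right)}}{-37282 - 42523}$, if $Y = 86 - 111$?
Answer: $- \frac{7332 i \sqrt{145}}{15961} \approx - 5.5315 i$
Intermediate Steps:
$Y = -25$
$P{\left(R \right)} = \sqrt{R} \left(-25 + R^{2} - 108 R\right)$ ($P{\left(R \right)} = \left(\left(R^{2} - 108 R\right) - 25\right) \sqrt{R} = \left(-25 + R^{2} - 108 R\right) \sqrt{R} = \sqrt{R} \left(-25 + R^{2} - 108 R\right)$)
$\frac{P{\left(-145 \right)}}{-37282 - 42523} = \frac{\sqrt{-145} \left(-25 + \left(-145\right)^{2} - -15660\right)}{-37282 - 42523} = \frac{i \sqrt{145} \left(-25 + 21025 + 15660\right)}{-79805} = i \sqrt{145} \cdot 36660 \left(- \frac{1}{79805}\right) = 36660 i \sqrt{145} \left(- \frac{1}{79805}\right) = - \frac{7332 i \sqrt{145}}{15961}$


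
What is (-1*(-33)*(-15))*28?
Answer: -13860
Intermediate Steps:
(-1*(-33)*(-15))*28 = (33*(-15))*28 = -495*28 = -13860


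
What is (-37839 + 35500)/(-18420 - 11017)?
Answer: 2339/29437 ≈ 0.079458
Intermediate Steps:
(-37839 + 35500)/(-18420 - 11017) = -2339/(-29437) = -2339*(-1/29437) = 2339/29437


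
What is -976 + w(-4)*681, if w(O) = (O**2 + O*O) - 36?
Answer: -3700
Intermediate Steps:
w(O) = -36 + 2*O**2 (w(O) = (O**2 + O**2) - 36 = 2*O**2 - 36 = -36 + 2*O**2)
-976 + w(-4)*681 = -976 + (-36 + 2*(-4)**2)*681 = -976 + (-36 + 2*16)*681 = -976 + (-36 + 32)*681 = -976 - 4*681 = -976 - 2724 = -3700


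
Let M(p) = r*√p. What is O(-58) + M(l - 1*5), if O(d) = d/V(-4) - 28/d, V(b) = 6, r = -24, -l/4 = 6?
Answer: -799/87 - 24*I*√29 ≈ -9.1839 - 129.24*I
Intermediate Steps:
l = -24 (l = -4*6 = -24)
O(d) = -28/d + d/6 (O(d) = d/6 - 28/d = -28/d + d/6)
M(p) = -24*√p
O(-58) + M(l - 1*5) = (-28/(-58) + (⅙)*(-58)) - 24*√(-24 - 1*5) = (-28*(-1/58) - 29/3) - 24*√(-24 - 5) = (14/29 - 29/3) - 24*I*√29 = -799/87 - 24*I*√29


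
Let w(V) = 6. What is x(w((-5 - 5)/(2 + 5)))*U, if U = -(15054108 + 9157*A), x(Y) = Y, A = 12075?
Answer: -753749298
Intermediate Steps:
U = -125624883 (U = -9157/(1/(12075 + 1644)) = -9157/(1/13719) = -9157/1/13719 = -9157*13719 = -125624883)
x(w((-5 - 5)/(2 + 5)))*U = 6*(-125624883) = -753749298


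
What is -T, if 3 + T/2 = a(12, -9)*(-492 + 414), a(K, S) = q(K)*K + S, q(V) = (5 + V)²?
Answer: 539610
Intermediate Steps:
a(K, S) = S + K*(5 + K)² (a(K, S) = (5 + K)²*K + S = K*(5 + K)² + S = S + K*(5 + K)²)
T = -539610 (T = -6 + 2*((-9 + 12*(5 + 12)²)*(-492 + 414)) = -6 + 2*((-9 + 12*17²)*(-78)) = -6 + 2*((-9 + 12*289)*(-78)) = -6 + 2*((-9 + 3468)*(-78)) = -6 + 2*(3459*(-78)) = -6 + 2*(-269802) = -6 - 539604 = -539610)
-T = -1*(-539610) = 539610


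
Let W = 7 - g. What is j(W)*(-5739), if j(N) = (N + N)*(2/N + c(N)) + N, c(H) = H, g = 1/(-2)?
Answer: -711636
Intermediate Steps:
g = -1/2 ≈ -0.50000
W = 15/2 (W = 7 - 1*(-1/2) = 7 + 1/2 = 15/2 ≈ 7.5000)
j(N) = N + 2*N*(N + 2/N) (j(N) = (N + N)*(2/N + N) + N = (2*N)*(N + 2/N) + N = 2*N*(N + 2/N) + N = N + 2*N*(N + 2/N))
j(W)*(-5739) = (4 + 15/2 + 2*(15/2)**2)*(-5739) = (4 + 15/2 + 2*(225/4))*(-5739) = (4 + 15/2 + 225/2)*(-5739) = 124*(-5739) = -711636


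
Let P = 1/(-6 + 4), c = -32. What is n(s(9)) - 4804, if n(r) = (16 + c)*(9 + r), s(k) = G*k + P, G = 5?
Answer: -5660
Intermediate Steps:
P = -½ (P = 1/(-2) = -½ ≈ -0.50000)
s(k) = -½ + 5*k (s(k) = 5*k - ½ = -½ + 5*k)
n(r) = -144 - 16*r (n(r) = (16 - 32)*(9 + r) = -16*(9 + r) = -144 - 16*r)
n(s(9)) - 4804 = (-144 - 16*(-½ + 5*9)) - 4804 = (-144 - 16*(-½ + 45)) - 4804 = (-144 - 16*89/2) - 4804 = (-144 - 712) - 4804 = -856 - 4804 = -5660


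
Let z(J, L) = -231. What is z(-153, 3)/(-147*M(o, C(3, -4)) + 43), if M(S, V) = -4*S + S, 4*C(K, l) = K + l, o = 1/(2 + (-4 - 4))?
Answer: 462/61 ≈ 7.5738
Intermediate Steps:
o = -⅙ (o = 1/(2 - 8) = 1/(-6) = -⅙ ≈ -0.16667)
C(K, l) = K/4 + l/4 (C(K, l) = (K + l)/4 = K/4 + l/4)
M(S, V) = -3*S
z(-153, 3)/(-147*M(o, C(3, -4)) + 43) = -231/(-(-441)*(-1)/6 + 43) = -231/(-147*½ + 43) = -231/(-147/2 + 43) = -231/(-61/2) = -231*(-2/61) = 462/61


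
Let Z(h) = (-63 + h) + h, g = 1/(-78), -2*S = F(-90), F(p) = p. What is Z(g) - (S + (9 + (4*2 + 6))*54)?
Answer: -52651/39 ≈ -1350.0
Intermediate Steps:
S = 45 (S = -½*(-90) = 45)
g = -1/78 ≈ -0.012821
Z(h) = -63 + 2*h
Z(g) - (S + (9 + (4*2 + 6))*54) = (-63 + 2*(-1/78)) - (45 + (9 + (4*2 + 6))*54) = (-63 - 1/39) - (45 + (9 + (8 + 6))*54) = -2458/39 - (45 + (9 + 14)*54) = -2458/39 - (45 + 23*54) = -2458/39 - (45 + 1242) = -2458/39 - 1*1287 = -2458/39 - 1287 = -52651/39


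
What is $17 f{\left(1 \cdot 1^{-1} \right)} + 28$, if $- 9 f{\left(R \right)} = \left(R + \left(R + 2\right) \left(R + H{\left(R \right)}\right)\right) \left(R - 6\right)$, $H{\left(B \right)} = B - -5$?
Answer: $\frac{2122}{9} \approx 235.78$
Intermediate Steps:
$H{\left(B \right)} = 5 + B$ ($H{\left(B \right)} = B + 5 = 5 + B$)
$f{\left(R \right)} = - \frac{\left(-6 + R\right) \left(R + \left(2 + R\right) \left(5 + 2 R\right)\right)}{9}$ ($f{\left(R \right)} = - \frac{\left(R + \left(R + 2\right) \left(R + \left(5 + R\right)\right)\right) \left(R - 6\right)}{9} = - \frac{\left(R + \left(2 + R\right) \left(5 + 2 R\right)\right) \left(-6 + R\right)}{9} = - \frac{\left(-6 + R\right) \left(R + \left(2 + R\right) \left(5 + 2 R\right)\right)}{9}$)
$17 f{\left(1 \cdot 1^{-1} \right)} + 28 = 17 \left(\frac{20}{3} - \frac{2 \left(1 \cdot 1^{-1}\right)^{3}}{9} + \frac{2 \left(1 \cdot 1^{-1}\right)^{2}}{9} + \frac{50 \cdot 1 \cdot 1^{-1}}{9}\right) + 28 = 17 \left(\frac{20}{3} - \frac{2 \left(1 \cdot 1\right)^{3}}{9} + \frac{2 \left(1 \cdot 1\right)^{2}}{9} + \frac{50 \cdot 1 \cdot 1}{9}\right) + 28 = 17 \left(\frac{20}{3} - \frac{2 \cdot 1^{3}}{9} + \frac{2 \cdot 1^{2}}{9} + \frac{50}{9} \cdot 1\right) + 28 = 17 \left(\frac{20}{3} - \frac{2}{9} + \frac{2}{9} \cdot 1 + \frac{50}{9}\right) + 28 = 17 \left(\frac{20}{3} - \frac{2}{9} + \frac{2}{9} + \frac{50}{9}\right) + 28 = 17 \cdot \frac{110}{9} + 28 = \frac{1870}{9} + 28 = \frac{2122}{9}$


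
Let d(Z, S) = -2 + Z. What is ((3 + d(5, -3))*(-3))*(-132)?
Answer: 2376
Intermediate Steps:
((3 + d(5, -3))*(-3))*(-132) = ((3 + (-2 + 5))*(-3))*(-132) = ((3 + 3)*(-3))*(-132) = (6*(-3))*(-132) = -18*(-132) = 2376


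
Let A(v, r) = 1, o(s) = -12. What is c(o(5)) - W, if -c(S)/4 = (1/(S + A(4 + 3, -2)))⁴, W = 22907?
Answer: -335381391/14641 ≈ -22907.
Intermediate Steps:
c(S) = -4/(1 + S)⁴ (c(S) = -4/(S + 1)⁴ = -4/(1 + S)⁴)
c(o(5)) - W = -4/(1 - 12)⁴ - 1*22907 = -4/(-11)⁴ - 22907 = -4*1/14641 - 22907 = -4/14641 - 22907 = -335381391/14641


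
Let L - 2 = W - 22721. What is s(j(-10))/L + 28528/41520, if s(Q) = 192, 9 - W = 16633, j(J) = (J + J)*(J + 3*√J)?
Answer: 69650329/102095085 ≈ 0.68221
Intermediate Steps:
j(J) = 2*J*(J + 3*√J) (j(J) = (2*J)*(J + 3*√J) = 2*J*(J + 3*√J))
W = -16624 (W = 9 - 1*16633 = 9 - 16633 = -16624)
L = -39343 (L = 2 + (-16624 - 22721) = 2 - 39345 = -39343)
s(j(-10))/L + 28528/41520 = 192/(-39343) + 28528/41520 = 192*(-1/39343) + 28528*(1/41520) = -192/39343 + 1783/2595 = 69650329/102095085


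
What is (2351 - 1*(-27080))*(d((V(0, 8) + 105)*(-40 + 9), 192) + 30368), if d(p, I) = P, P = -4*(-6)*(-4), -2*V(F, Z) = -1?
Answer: 890935232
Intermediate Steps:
V(F, Z) = ½ (V(F, Z) = -½*(-1) = ½)
P = -96 (P = 24*(-4) = -96)
d(p, I) = -96
(2351 - 1*(-27080))*(d((V(0, 8) + 105)*(-40 + 9), 192) + 30368) = (2351 - 1*(-27080))*(-96 + 30368) = (2351 + 27080)*30272 = 29431*30272 = 890935232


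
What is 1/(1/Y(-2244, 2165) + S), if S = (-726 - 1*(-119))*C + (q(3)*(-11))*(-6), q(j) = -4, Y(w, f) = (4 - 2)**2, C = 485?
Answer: -4/1178635 ≈ -3.3938e-6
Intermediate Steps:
Y(w, f) = 4 (Y(w, f) = 2**2 = 4)
S = -294659 (S = (-726 - 1*(-119))*485 - 4*(-11)*(-6) = (-726 + 119)*485 + 44*(-6) = -607*485 - 264 = -294395 - 264 = -294659)
1/(1/Y(-2244, 2165) + S) = 1/(1/4 - 294659) = 1/(-1178635/4) = -4/1178635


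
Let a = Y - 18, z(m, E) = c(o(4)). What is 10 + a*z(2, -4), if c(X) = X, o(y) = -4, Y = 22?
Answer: -6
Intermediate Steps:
z(m, E) = -4
a = 4 (a = 22 - 18 = 4)
10 + a*z(2, -4) = 10 + 4*(-4) = 10 - 16 = -6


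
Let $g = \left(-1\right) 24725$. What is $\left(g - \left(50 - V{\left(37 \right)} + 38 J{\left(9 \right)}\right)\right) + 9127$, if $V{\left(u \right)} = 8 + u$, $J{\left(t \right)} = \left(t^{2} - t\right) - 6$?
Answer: $-18111$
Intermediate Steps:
$J{\left(t \right)} = -6 + t^{2} - t$
$g = -24725$
$\left(g - \left(50 - V{\left(37 \right)} + 38 J{\left(9 \right)}\right)\right) + 9127 = \left(-24725 + \left(\left(- 38 \left(-6 + 9^{2} - 9\right) - 50\right) + \left(8 + 37\right)\right)\right) + 9127 = \left(-24725 + \left(\left(- 38 \left(-6 + 81 - 9\right) - 50\right) + 45\right)\right) + 9127 = \left(-24725 + \left(\left(\left(-38\right) 66 - 50\right) + 45\right)\right) + 9127 = \left(-24725 + \left(\left(-2508 - 50\right) + 45\right)\right) + 9127 = \left(-24725 + \left(-2558 + 45\right)\right) + 9127 = \left(-24725 - 2513\right) + 9127 = -27238 + 9127 = -18111$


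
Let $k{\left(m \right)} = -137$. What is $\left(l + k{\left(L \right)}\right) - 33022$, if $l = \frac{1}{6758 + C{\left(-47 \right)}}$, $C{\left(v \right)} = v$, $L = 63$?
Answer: $- \frac{222530048}{6711} \approx -33159.0$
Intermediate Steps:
$l = \frac{1}{6711}$ ($l = \frac{1}{6758 - 47} = \frac{1}{6711} \approx 0.00014901$)
$\left(l + k{\left(L \right)}\right) - 33022 = \left(\frac{1}{6711} - 137\right) - 33022 = - \frac{919406}{6711} - 33022 = - \frac{222530048}{6711}$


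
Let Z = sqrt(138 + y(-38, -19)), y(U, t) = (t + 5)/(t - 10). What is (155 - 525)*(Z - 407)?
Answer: 150590 - 1480*sqrt(7279)/29 ≈ 1.4624e+5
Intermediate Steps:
y(U, t) = (5 + t)/(-10 + t)
Z = 4*sqrt(7279)/29 (Z = sqrt(138 + (5 - 19)/(-10 - 19)) = sqrt(138 - 14/(-29)) = sqrt(138 - 1/29*(-14)) = sqrt(138 + 14/29) = sqrt(4016/29) = 4*sqrt(7279)/29 ≈ 11.768)
(155 - 525)*(Z - 407) = (155 - 525)*(4*sqrt(7279)/29 - 407) = -370*(-407 + 4*sqrt(7279)/29) = 150590 - 1480*sqrt(7279)/29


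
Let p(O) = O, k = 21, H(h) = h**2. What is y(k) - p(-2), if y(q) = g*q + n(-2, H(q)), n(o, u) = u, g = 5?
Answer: 548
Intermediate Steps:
y(q) = q**2 + 5*q (y(q) = 5*q + q**2 = q**2 + 5*q)
y(k) - p(-2) = 21*(5 + 21) - 1*(-2) = 21*26 + 2 = 546 + 2 = 548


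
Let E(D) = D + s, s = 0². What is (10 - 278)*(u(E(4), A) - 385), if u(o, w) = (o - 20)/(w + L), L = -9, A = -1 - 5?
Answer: 1543412/15 ≈ 1.0289e+5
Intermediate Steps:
s = 0
A = -6
E(D) = D (E(D) = D + 0 = D)
u(o, w) = (-20 + o)/(-9 + w) (u(o, w) = (o - 20)/(w - 9) = (-20 + o)/(-9 + w))
(10 - 278)*(u(E(4), A) - 385) = (10 - 278)*((-20 + 4)/(-9 - 6) - 385) = -268*(-16/(-15) - 385) = -268*(-1/15*(-16) - 385) = -268*(16/15 - 385) = -268*(-5759/15) = 1543412/15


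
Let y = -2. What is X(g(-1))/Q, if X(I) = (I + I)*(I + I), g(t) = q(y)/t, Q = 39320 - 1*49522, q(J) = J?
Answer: -8/5101 ≈ -0.0015683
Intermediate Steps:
Q = -10202 (Q = 39320 - 49522 = -10202)
g(t) = -2/t
X(I) = 4*I**2 (X(I) = (2*I)*(2*I) = 4*I**2)
X(g(-1))/Q = (4*(-2/(-1))**2)/(-10202) = (4*(-2*(-1))**2)*(-1/10202) = (4*2**2)*(-1/10202) = (4*4)*(-1/10202) = 16*(-1/10202) = -8/5101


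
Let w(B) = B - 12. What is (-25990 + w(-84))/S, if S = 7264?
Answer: -13043/3632 ≈ -3.5911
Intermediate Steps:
w(B) = -12 + B
(-25990 + w(-84))/S = (-25990 + (-12 - 84))/7264 = (-25990 - 96)*(1/7264) = -26086*1/7264 = -13043/3632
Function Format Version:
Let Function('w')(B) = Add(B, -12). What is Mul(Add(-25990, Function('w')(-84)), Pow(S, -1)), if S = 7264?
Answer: Rational(-13043, 3632) ≈ -3.5911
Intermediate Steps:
Function('w')(B) = Add(-12, B)
Mul(Add(-25990, Function('w')(-84)), Pow(S, -1)) = Mul(Add(-25990, Add(-12, -84)), Pow(7264, -1)) = Mul(Add(-25990, -96), Rational(1, 7264)) = Mul(-26086, Rational(1, 7264)) = Rational(-13043, 3632)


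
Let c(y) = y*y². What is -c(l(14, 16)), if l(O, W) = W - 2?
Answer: -2744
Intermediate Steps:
l(O, W) = -2 + W
c(y) = y³
-c(l(14, 16)) = -(-2 + 16)³ = -1*14³ = -1*2744 = -2744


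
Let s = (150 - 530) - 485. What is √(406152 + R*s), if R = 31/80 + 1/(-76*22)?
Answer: √283624108559/836 ≈ 637.04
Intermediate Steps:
s = -865 (s = -380 - 485 = -865)
R = 6469/16720 (R = 31*(1/80) - 1/76*1/22 = 31/80 - 1/1672 = 6469/16720 ≈ 0.38690)
√(406152 + R*s) = √(406152 + (6469/16720)*(-865)) = √(406152 - 1119137/3344) = √(1357053151/3344) = √283624108559/836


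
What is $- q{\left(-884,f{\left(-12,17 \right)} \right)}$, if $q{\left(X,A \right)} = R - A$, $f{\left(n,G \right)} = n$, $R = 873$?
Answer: $-885$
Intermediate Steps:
$q{\left(X,A \right)} = 873 - A$
$- q{\left(-884,f{\left(-12,17 \right)} \right)} = - (873 - -12) = - (873 + 12) = \left(-1\right) 885 = -885$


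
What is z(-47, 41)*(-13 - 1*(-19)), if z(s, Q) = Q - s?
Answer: 528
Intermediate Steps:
z(-47, 41)*(-13 - 1*(-19)) = (41 - 1*(-47))*(-13 - 1*(-19)) = (41 + 47)*(-13 + 19) = 88*6 = 528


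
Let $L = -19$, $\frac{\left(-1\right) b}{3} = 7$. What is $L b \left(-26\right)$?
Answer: $-10374$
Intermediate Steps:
$b = -21$ ($b = \left(-3\right) 7 = -21$)
$L b \left(-26\right) = \left(-19\right) \left(-21\right) \left(-26\right) = 399 \left(-26\right) = -10374$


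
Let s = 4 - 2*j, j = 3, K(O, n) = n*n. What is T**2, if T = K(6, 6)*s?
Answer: 5184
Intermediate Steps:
K(O, n) = n**2
s = -2 (s = 4 - 2*3 = 4 - 6 = -2)
T = -72 (T = 6**2*(-2) = 36*(-2) = -72)
T**2 = (-72)**2 = 5184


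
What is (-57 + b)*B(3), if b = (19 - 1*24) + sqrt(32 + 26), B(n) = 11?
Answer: -682 + 11*sqrt(58) ≈ -598.23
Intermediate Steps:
b = -5 + sqrt(58) (b = (19 - 24) + sqrt(58) = -5 + sqrt(58) ≈ 2.6158)
(-57 + b)*B(3) = (-57 + (-5 + sqrt(58)))*11 = (-62 + sqrt(58))*11 = -682 + 11*sqrt(58)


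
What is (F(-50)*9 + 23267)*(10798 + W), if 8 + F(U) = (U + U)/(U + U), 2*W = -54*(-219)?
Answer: 387762044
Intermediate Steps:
W = 5913 (W = (-54*(-219))/2 = (1/2)*11826 = 5913)
F(U) = -7 (F(U) = -8 + (U + U)/(U + U) = -8 + (2*U)/((2*U)) = -8 + (2*U)*(1/(2*U)) = -8 + 1 = -7)
(F(-50)*9 + 23267)*(10798 + W) = (-7*9 + 23267)*(10798 + 5913) = (-63 + 23267)*16711 = 23204*16711 = 387762044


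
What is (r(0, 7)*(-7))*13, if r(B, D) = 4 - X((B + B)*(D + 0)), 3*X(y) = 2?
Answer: -910/3 ≈ -303.33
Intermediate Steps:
X(y) = ⅔ (X(y) = (⅓)*2 = ⅔)
r(B, D) = 10/3 (r(B, D) = 4 - 1*⅔ = 4 - ⅔ = 10/3)
(r(0, 7)*(-7))*13 = ((10/3)*(-7))*13 = -70/3*13 = -910/3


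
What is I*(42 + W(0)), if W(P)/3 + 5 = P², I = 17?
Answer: 459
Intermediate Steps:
W(P) = -15 + 3*P²
I*(42 + W(0)) = 17*(42 + (-15 + 3*0²)) = 17*(42 + (-15 + 3*0)) = 17*(42 + (-15 + 0)) = 17*(42 - 15) = 17*27 = 459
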